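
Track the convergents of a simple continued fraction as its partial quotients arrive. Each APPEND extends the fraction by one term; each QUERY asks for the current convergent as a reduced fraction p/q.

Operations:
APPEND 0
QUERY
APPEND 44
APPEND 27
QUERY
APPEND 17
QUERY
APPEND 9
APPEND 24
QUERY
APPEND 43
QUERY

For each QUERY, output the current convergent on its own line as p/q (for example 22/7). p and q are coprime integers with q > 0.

0/1
27/1189
460/20257
100468/4424305
4324291/190428617

APPEND 0: p_0 = 0·1 + 0 = 0, q_0 = 0·0 + 1 = 1 → 0/1
APPEND 44: p_1 = 44·0 + 1 = 1, q_1 = 44·1 + 0 = 44 → 1/44
APPEND 27: p_2 = 27·1 + 0 = 27, q_2 = 27·44 + 1 = 1189 → 27/1189
APPEND 17: p_3 = 17·27 + 1 = 460, q_3 = 17·1189 + 44 = 20257 → 460/20257
APPEND 9: p_4 = 9·460 + 27 = 4167, q_4 = 9·20257 + 1189 = 183502 → 4167/183502
APPEND 24: p_5 = 24·4167 + 460 = 100468, q_5 = 24·183502 + 20257 = 4424305 → 100468/4424305
APPEND 43: p_6 = 43·100468 + 4167 = 4324291, q_6 = 43·4424305 + 183502 = 190428617 → 4324291/190428617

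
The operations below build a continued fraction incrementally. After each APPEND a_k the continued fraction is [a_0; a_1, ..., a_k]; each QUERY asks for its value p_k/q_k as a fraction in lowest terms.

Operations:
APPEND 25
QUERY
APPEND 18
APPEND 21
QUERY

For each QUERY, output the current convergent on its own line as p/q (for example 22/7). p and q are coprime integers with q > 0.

25/1
9496/379

APPEND 25: p_0 = 25·1 + 0 = 25, q_0 = 25·0 + 1 = 1 → 25/1
APPEND 18: p_1 = 18·25 + 1 = 451, q_1 = 18·1 + 0 = 18 → 451/18
APPEND 21: p_2 = 21·451 + 25 = 9496, q_2 = 21·18 + 1 = 379 → 9496/379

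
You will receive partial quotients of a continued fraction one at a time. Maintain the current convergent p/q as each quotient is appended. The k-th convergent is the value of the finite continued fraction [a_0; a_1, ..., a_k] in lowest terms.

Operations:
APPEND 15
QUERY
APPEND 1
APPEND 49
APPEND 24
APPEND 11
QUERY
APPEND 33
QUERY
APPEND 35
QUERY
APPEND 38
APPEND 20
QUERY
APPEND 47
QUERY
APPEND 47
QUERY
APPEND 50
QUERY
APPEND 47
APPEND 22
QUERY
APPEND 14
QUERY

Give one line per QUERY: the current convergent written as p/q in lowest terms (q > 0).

APPEND 15: p_0 = 15·1 + 0 = 15, q_0 = 15·0 + 1 = 1 → 15/1
APPEND 1: p_1 = 1·15 + 1 = 16, q_1 = 1·1 + 0 = 1 → 16/1
APPEND 49: p_2 = 49·16 + 15 = 799, q_2 = 49·1 + 1 = 50 → 799/50
APPEND 24: p_3 = 24·799 + 16 = 19192, q_3 = 24·50 + 1 = 1201 → 19192/1201
APPEND 11: p_4 = 11·19192 + 799 = 211911, q_4 = 11·1201 + 50 = 13261 → 211911/13261
APPEND 33: p_5 = 33·211911 + 19192 = 7012255, q_5 = 33·13261 + 1201 = 438814 → 7012255/438814
APPEND 35: p_6 = 35·7012255 + 211911 = 245640836, q_6 = 35·438814 + 13261 = 15371751 → 245640836/15371751
APPEND 38: p_7 = 38·245640836 + 7012255 = 9341364023, q_7 = 38·15371751 + 438814 = 584565352 → 9341364023/584565352
APPEND 20: p_8 = 20·9341364023 + 245640836 = 187072921296, q_8 = 20·584565352 + 15371751 = 11706678791 → 187072921296/11706678791
APPEND 47: p_9 = 47·187072921296 + 9341364023 = 8801768664935, q_9 = 47·11706678791 + 584565352 = 550798468529 → 8801768664935/550798468529
APPEND 47: p_10 = 47·8801768664935 + 187072921296 = 413870200173241, q_10 = 47·550798468529 + 11706678791 = 25899234699654 → 413870200173241/25899234699654
APPEND 50: p_11 = 50·413870200173241 + 8801768664935 = 20702311777326985, q_11 = 50·25899234699654 + 550798468529 = 1295512533451229 → 20702311777326985/1295512533451229
APPEND 47: p_12 = 47·20702311777326985 + 413870200173241 = 973422523734541536, q_12 = 47·1295512533451229 + 25899234699654 = 60914988306907417 → 973422523734541536/60914988306907417
APPEND 22: p_13 = 22·973422523734541536 + 20702311777326985 = 21435997833937240777, q_13 = 22·60914988306907417 + 1295512533451229 = 1341425255285414403 → 21435997833937240777/1341425255285414403
APPEND 14: p_14 = 14·21435997833937240777 + 973422523734541536 = 301077392198855912414, q_14 = 14·1341425255285414403 + 60914988306907417 = 18840868562302709059 → 301077392198855912414/18840868562302709059

15/1
211911/13261
7012255/438814
245640836/15371751
187072921296/11706678791
8801768664935/550798468529
413870200173241/25899234699654
20702311777326985/1295512533451229
21435997833937240777/1341425255285414403
301077392198855912414/18840868562302709059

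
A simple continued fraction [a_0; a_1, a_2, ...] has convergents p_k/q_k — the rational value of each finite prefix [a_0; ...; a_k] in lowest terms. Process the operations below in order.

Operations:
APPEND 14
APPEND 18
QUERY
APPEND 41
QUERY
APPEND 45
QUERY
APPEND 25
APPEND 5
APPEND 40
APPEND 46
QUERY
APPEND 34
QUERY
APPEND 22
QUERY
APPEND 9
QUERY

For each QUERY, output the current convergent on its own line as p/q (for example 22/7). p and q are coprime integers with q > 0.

APPEND 14: p_0 = 14·1 + 0 = 14, q_0 = 14·0 + 1 = 1 → 14/1
APPEND 18: p_1 = 18·14 + 1 = 253, q_1 = 18·1 + 0 = 18 → 253/18
APPEND 41: p_2 = 41·253 + 14 = 10387, q_2 = 41·18 + 1 = 739 → 10387/739
APPEND 45: p_3 = 45·10387 + 253 = 467668, q_3 = 45·739 + 18 = 33273 → 467668/33273
APPEND 25: p_4 = 25·467668 + 10387 = 11702087, q_4 = 25·33273 + 739 = 832564 → 11702087/832564
APPEND 5: p_5 = 5·11702087 + 467668 = 58978103, q_5 = 5·832564 + 33273 = 4196093 → 58978103/4196093
APPEND 40: p_6 = 40·58978103 + 11702087 = 2370826207, q_6 = 40·4196093 + 832564 = 168676284 → 2370826207/168676284
APPEND 46: p_7 = 46·2370826207 + 58978103 = 109116983625, q_7 = 46·168676284 + 4196093 = 7763305157 → 109116983625/7763305157
APPEND 34: p_8 = 34·109116983625 + 2370826207 = 3712348269457, q_8 = 34·7763305157 + 168676284 = 264121051622 → 3712348269457/264121051622
APPEND 22: p_9 = 22·3712348269457 + 109116983625 = 81780778911679, q_9 = 22·264121051622 + 7763305157 = 5818426440841 → 81780778911679/5818426440841
APPEND 9: p_10 = 9·81780778911679 + 3712348269457 = 739739358474568, q_10 = 9·5818426440841 + 264121051622 = 52629959019191 → 739739358474568/52629959019191

253/18
10387/739
467668/33273
109116983625/7763305157
3712348269457/264121051622
81780778911679/5818426440841
739739358474568/52629959019191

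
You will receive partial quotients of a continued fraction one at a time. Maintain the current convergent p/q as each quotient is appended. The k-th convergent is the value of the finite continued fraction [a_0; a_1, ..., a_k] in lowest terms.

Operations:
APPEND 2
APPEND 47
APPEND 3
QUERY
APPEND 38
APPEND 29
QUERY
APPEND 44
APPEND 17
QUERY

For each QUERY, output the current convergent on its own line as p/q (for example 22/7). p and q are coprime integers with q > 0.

287/142
319316/157989
239354701/118426292

APPEND 2: p_0 = 2·1 + 0 = 2, q_0 = 2·0 + 1 = 1 → 2/1
APPEND 47: p_1 = 47·2 + 1 = 95, q_1 = 47·1 + 0 = 47 → 95/47
APPEND 3: p_2 = 3·95 + 2 = 287, q_2 = 3·47 + 1 = 142 → 287/142
APPEND 38: p_3 = 38·287 + 95 = 11001, q_3 = 38·142 + 47 = 5443 → 11001/5443
APPEND 29: p_4 = 29·11001 + 287 = 319316, q_4 = 29·5443 + 142 = 157989 → 319316/157989
APPEND 44: p_5 = 44·319316 + 11001 = 14060905, q_5 = 44·157989 + 5443 = 6956959 → 14060905/6956959
APPEND 17: p_6 = 17·14060905 + 319316 = 239354701, q_6 = 17·6956959 + 157989 = 118426292 → 239354701/118426292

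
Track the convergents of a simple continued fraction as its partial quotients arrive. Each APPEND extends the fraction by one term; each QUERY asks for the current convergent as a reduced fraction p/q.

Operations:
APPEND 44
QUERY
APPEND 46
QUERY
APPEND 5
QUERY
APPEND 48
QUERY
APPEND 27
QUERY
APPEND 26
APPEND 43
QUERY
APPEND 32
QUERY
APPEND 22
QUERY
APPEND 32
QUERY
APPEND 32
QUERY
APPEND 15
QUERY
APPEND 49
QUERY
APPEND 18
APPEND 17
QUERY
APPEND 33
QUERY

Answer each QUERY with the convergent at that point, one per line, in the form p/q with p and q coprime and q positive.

44/1
2025/46
10169/231
490137/11134
13243868/300849
14840964183/337128793
475255684561/10795954584
10470466024525/237848129641
335530168469361/7621936103096
10747435857044077/244139803428713
161547068024130516/3669718987533791
7926553769039439361/180060370192584472
2436198307251518102599/55340918871911507351
80537383654210831424781/1829495079155533796870

APPEND 44: p_0 = 44·1 + 0 = 44, q_0 = 44·0 + 1 = 1 → 44/1
APPEND 46: p_1 = 46·44 + 1 = 2025, q_1 = 46·1 + 0 = 46 → 2025/46
APPEND 5: p_2 = 5·2025 + 44 = 10169, q_2 = 5·46 + 1 = 231 → 10169/231
APPEND 48: p_3 = 48·10169 + 2025 = 490137, q_3 = 48·231 + 46 = 11134 → 490137/11134
APPEND 27: p_4 = 27·490137 + 10169 = 13243868, q_4 = 27·11134 + 231 = 300849 → 13243868/300849
APPEND 26: p_5 = 26·13243868 + 490137 = 344830705, q_5 = 26·300849 + 11134 = 7833208 → 344830705/7833208
APPEND 43: p_6 = 43·344830705 + 13243868 = 14840964183, q_6 = 43·7833208 + 300849 = 337128793 → 14840964183/337128793
APPEND 32: p_7 = 32·14840964183 + 344830705 = 475255684561, q_7 = 32·337128793 + 7833208 = 10795954584 → 475255684561/10795954584
APPEND 22: p_8 = 22·475255684561 + 14840964183 = 10470466024525, q_8 = 22·10795954584 + 337128793 = 237848129641 → 10470466024525/237848129641
APPEND 32: p_9 = 32·10470466024525 + 475255684561 = 335530168469361, q_9 = 32·237848129641 + 10795954584 = 7621936103096 → 335530168469361/7621936103096
APPEND 32: p_10 = 32·335530168469361 + 10470466024525 = 10747435857044077, q_10 = 32·7621936103096 + 237848129641 = 244139803428713 → 10747435857044077/244139803428713
APPEND 15: p_11 = 15·10747435857044077 + 335530168469361 = 161547068024130516, q_11 = 15·244139803428713 + 7621936103096 = 3669718987533791 → 161547068024130516/3669718987533791
APPEND 49: p_12 = 49·161547068024130516 + 10747435857044077 = 7926553769039439361, q_12 = 49·3669718987533791 + 244139803428713 = 180060370192584472 → 7926553769039439361/180060370192584472
APPEND 18: p_13 = 18·7926553769039439361 + 161547068024130516 = 142839514910734039014, q_13 = 18·180060370192584472 + 3669718987533791 = 3244756382454054287 → 142839514910734039014/3244756382454054287
APPEND 17: p_14 = 17·142839514910734039014 + 7926553769039439361 = 2436198307251518102599, q_14 = 17·3244756382454054287 + 180060370192584472 = 55340918871911507351 → 2436198307251518102599/55340918871911507351
APPEND 33: p_15 = 33·2436198307251518102599 + 142839514910734039014 = 80537383654210831424781, q_15 = 33·55340918871911507351 + 3244756382454054287 = 1829495079155533796870 → 80537383654210831424781/1829495079155533796870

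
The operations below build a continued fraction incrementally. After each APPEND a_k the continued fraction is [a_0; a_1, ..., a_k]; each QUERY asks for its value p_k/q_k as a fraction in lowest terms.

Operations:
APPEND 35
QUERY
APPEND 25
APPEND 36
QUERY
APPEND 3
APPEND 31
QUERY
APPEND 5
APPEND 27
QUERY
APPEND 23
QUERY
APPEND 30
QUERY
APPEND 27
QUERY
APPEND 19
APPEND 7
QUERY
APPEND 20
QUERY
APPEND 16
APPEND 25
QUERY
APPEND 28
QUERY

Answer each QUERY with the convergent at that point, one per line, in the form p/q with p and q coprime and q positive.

APPEND 35: p_0 = 35·1 + 0 = 35, q_0 = 35·0 + 1 = 1 → 35/1
APPEND 25: p_1 = 25·35 + 1 = 876, q_1 = 25·1 + 0 = 25 → 876/25
APPEND 36: p_2 = 36·876 + 35 = 31571, q_2 = 36·25 + 1 = 901 → 31571/901
APPEND 3: p_3 = 3·31571 + 876 = 95589, q_3 = 3·901 + 25 = 2728 → 95589/2728
APPEND 31: p_4 = 31·95589 + 31571 = 2994830, q_4 = 31·2728 + 901 = 85469 → 2994830/85469
APPEND 5: p_5 = 5·2994830 + 95589 = 15069739, q_5 = 5·85469 + 2728 = 430073 → 15069739/430073
APPEND 27: p_6 = 27·15069739 + 2994830 = 409877783, q_6 = 27·430073 + 85469 = 11697440 → 409877783/11697440
APPEND 23: p_7 = 23·409877783 + 15069739 = 9442258748, q_7 = 23·11697440 + 430073 = 269471193 → 9442258748/269471193
APPEND 30: p_8 = 30·9442258748 + 409877783 = 283677640223, q_8 = 30·269471193 + 11697440 = 8095833230 → 283677640223/8095833230
APPEND 27: p_9 = 27·283677640223 + 9442258748 = 7668738544769, q_9 = 27·8095833230 + 269471193 = 218856968403 → 7668738544769/218856968403
APPEND 19: p_10 = 19·7668738544769 + 283677640223 = 145989709990834, q_10 = 19·218856968403 + 8095833230 = 4166378232887 → 145989709990834/4166378232887
APPEND 7: p_11 = 7·145989709990834 + 7668738544769 = 1029596708480607, q_11 = 7·4166378232887 + 218856968403 = 29383504598612 → 1029596708480607/29383504598612
APPEND 20: p_12 = 20·1029596708480607 + 145989709990834 = 20737923879602974, q_12 = 20·29383504598612 + 4166378232887 = 591836470205127 → 20737923879602974/591836470205127
APPEND 16: p_13 = 16·20737923879602974 + 1029596708480607 = 332836378782128191, q_13 = 16·591836470205127 + 29383504598612 = 9498767027880644 → 332836378782128191/9498767027880644
APPEND 25: p_14 = 25·332836378782128191 + 20737923879602974 = 8341647393432807749, q_14 = 25·9498767027880644 + 591836470205127 = 238061012167221227 → 8341647393432807749/238061012167221227
APPEND 28: p_15 = 28·8341647393432807749 + 332836378782128191 = 233898963394900745163, q_15 = 28·238061012167221227 + 9498767027880644 = 6675207107710075000 → 233898963394900745163/6675207107710075000

35/1
31571/901
2994830/85469
409877783/11697440
9442258748/269471193
283677640223/8095833230
7668738544769/218856968403
1029596708480607/29383504598612
20737923879602974/591836470205127
8341647393432807749/238061012167221227
233898963394900745163/6675207107710075000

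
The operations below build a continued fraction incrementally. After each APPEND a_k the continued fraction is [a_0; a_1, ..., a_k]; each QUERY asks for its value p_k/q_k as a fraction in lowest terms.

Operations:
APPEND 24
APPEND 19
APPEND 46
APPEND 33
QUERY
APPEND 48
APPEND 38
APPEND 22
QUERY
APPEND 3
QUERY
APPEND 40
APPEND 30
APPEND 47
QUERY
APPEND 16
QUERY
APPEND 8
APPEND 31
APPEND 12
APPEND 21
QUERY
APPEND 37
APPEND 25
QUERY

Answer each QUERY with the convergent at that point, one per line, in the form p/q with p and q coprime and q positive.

694975/28894
27954220552/1162213387
85131790779/3539404961
4848282870932245/201570251121064
77675607842258059/3229409709696795
4944506665853241471415/205570812767814103471
4584476285845258174334015/190602335052843853681446

APPEND 24: p_0 = 24·1 + 0 = 24, q_0 = 24·0 + 1 = 1 → 24/1
APPEND 19: p_1 = 19·24 + 1 = 457, q_1 = 19·1 + 0 = 19 → 457/19
APPEND 46: p_2 = 46·457 + 24 = 21046, q_2 = 46·19 + 1 = 875 → 21046/875
APPEND 33: p_3 = 33·21046 + 457 = 694975, q_3 = 33·875 + 19 = 28894 → 694975/28894
APPEND 48: p_4 = 48·694975 + 21046 = 33379846, q_4 = 48·28894 + 875 = 1387787 → 33379846/1387787
APPEND 38: p_5 = 38·33379846 + 694975 = 1269129123, q_5 = 38·1387787 + 28894 = 52764800 → 1269129123/52764800
APPEND 22: p_6 = 22·1269129123 + 33379846 = 27954220552, q_6 = 22·52764800 + 1387787 = 1162213387 → 27954220552/1162213387
APPEND 3: p_7 = 3·27954220552 + 1269129123 = 85131790779, q_7 = 3·1162213387 + 52764800 = 3539404961 → 85131790779/3539404961
APPEND 40: p_8 = 40·85131790779 + 27954220552 = 3433225851712, q_8 = 40·3539404961 + 1162213387 = 142738411827 → 3433225851712/142738411827
APPEND 30: p_9 = 30·3433225851712 + 85131790779 = 103081907342139, q_9 = 30·142738411827 + 3539404961 = 4285691759771 → 103081907342139/4285691759771
APPEND 47: p_10 = 47·103081907342139 + 3433225851712 = 4848282870932245, q_10 = 47·4285691759771 + 142738411827 = 201570251121064 → 4848282870932245/201570251121064
APPEND 16: p_11 = 16·4848282870932245 + 103081907342139 = 77675607842258059, q_11 = 16·201570251121064 + 4285691759771 = 3229409709696795 → 77675607842258059/3229409709696795
APPEND 8: p_12 = 8·77675607842258059 + 4848282870932245 = 626253145608996717, q_12 = 8·3229409709696795 + 201570251121064 = 26036847928695424 → 626253145608996717/26036847928695424
APPEND 31: p_13 = 31·626253145608996717 + 77675607842258059 = 19491523121721156286, q_13 = 31·26036847928695424 + 3229409709696795 = 810371695499254939 → 19491523121721156286/810371695499254939
APPEND 12: p_14 = 12·19491523121721156286 + 626253145608996717 = 234524530606262872149, q_14 = 12·810371695499254939 + 26036847928695424 = 9750497193919754692 → 234524530606262872149/9750497193919754692
APPEND 21: p_15 = 21·234524530606262872149 + 19491523121721156286 = 4944506665853241471415, q_15 = 21·9750497193919754692 + 810371695499254939 = 205570812767814103471 → 4944506665853241471415/205570812767814103471
APPEND 37: p_16 = 37·4944506665853241471415 + 234524530606262872149 = 183181271167176197314504, q_16 = 37·205570812767814103471 + 9750497193919754692 = 7615870569603041583119 → 183181271167176197314504/7615870569603041583119
APPEND 25: p_17 = 25·183181271167176197314504 + 4944506665853241471415 = 4584476285845258174334015, q_17 = 25·7615870569603041583119 + 205570812767814103471 = 190602335052843853681446 → 4584476285845258174334015/190602335052843853681446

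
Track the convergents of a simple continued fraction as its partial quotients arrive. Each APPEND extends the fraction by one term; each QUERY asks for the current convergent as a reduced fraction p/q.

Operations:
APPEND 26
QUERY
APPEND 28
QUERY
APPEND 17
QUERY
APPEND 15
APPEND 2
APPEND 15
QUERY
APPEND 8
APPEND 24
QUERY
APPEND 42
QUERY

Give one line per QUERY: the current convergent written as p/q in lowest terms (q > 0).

APPEND 26: p_0 = 26·1 + 0 = 26, q_0 = 26·0 + 1 = 1 → 26/1
APPEND 28: p_1 = 28·26 + 1 = 729, q_1 = 28·1 + 0 = 28 → 729/28
APPEND 17: p_2 = 17·729 + 26 = 12419, q_2 = 17·28 + 1 = 477 → 12419/477
APPEND 15: p_3 = 15·12419 + 729 = 187014, q_3 = 15·477 + 28 = 7183 → 187014/7183
APPEND 2: p_4 = 2·187014 + 12419 = 386447, q_4 = 2·7183 + 477 = 14843 → 386447/14843
APPEND 15: p_5 = 15·386447 + 187014 = 5983719, q_5 = 15·14843 + 7183 = 229828 → 5983719/229828
APPEND 8: p_6 = 8·5983719 + 386447 = 48256199, q_6 = 8·229828 + 14843 = 1853467 → 48256199/1853467
APPEND 24: p_7 = 24·48256199 + 5983719 = 1164132495, q_7 = 24·1853467 + 229828 = 44713036 → 1164132495/44713036
APPEND 42: p_8 = 42·1164132495 + 48256199 = 48941820989, q_8 = 42·44713036 + 1853467 = 1879800979 → 48941820989/1879800979

26/1
729/28
12419/477
5983719/229828
1164132495/44713036
48941820989/1879800979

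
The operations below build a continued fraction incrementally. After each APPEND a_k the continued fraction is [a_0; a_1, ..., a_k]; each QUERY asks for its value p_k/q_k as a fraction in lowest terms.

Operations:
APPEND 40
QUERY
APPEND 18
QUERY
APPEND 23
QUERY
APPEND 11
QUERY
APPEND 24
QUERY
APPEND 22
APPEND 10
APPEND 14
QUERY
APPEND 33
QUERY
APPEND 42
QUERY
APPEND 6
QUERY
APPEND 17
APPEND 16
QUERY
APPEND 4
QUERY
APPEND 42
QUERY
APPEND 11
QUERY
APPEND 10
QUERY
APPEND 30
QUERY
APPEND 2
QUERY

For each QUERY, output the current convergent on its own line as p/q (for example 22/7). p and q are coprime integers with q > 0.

40/1
721/18
16623/415
183574/4583
4422399/110407
13806079218/344674415
456579800113/11398701472
19190157683964/479090136239
115597525903897/2885939518906
31865167094707305/795526930841162
129445016476879433/3231647785322289
5468555859123643491/136524733914377300
60283559466836957834/1505003720843472589
608304150527493221831/15186561942349103190
18309408075291633612764/457101861991316568289
37227120301110760447359/929390285924982239768

APPEND 40: p_0 = 40·1 + 0 = 40, q_0 = 40·0 + 1 = 1 → 40/1
APPEND 18: p_1 = 18·40 + 1 = 721, q_1 = 18·1 + 0 = 18 → 721/18
APPEND 23: p_2 = 23·721 + 40 = 16623, q_2 = 23·18 + 1 = 415 → 16623/415
APPEND 11: p_3 = 11·16623 + 721 = 183574, q_3 = 11·415 + 18 = 4583 → 183574/4583
APPEND 24: p_4 = 24·183574 + 16623 = 4422399, q_4 = 24·4583 + 415 = 110407 → 4422399/110407
APPEND 22: p_5 = 22·4422399 + 183574 = 97476352, q_5 = 22·110407 + 4583 = 2433537 → 97476352/2433537
APPEND 10: p_6 = 10·97476352 + 4422399 = 979185919, q_6 = 10·2433537 + 110407 = 24445777 → 979185919/24445777
APPEND 14: p_7 = 14·979185919 + 97476352 = 13806079218, q_7 = 14·24445777 + 2433537 = 344674415 → 13806079218/344674415
APPEND 33: p_8 = 33·13806079218 + 979185919 = 456579800113, q_8 = 33·344674415 + 24445777 = 11398701472 → 456579800113/11398701472
APPEND 42: p_9 = 42·456579800113 + 13806079218 = 19190157683964, q_9 = 42·11398701472 + 344674415 = 479090136239 → 19190157683964/479090136239
APPEND 6: p_10 = 6·19190157683964 + 456579800113 = 115597525903897, q_10 = 6·479090136239 + 11398701472 = 2885939518906 → 115597525903897/2885939518906
APPEND 17: p_11 = 17·115597525903897 + 19190157683964 = 1984348098050213, q_11 = 17·2885939518906 + 479090136239 = 49540061957641 → 1984348098050213/49540061957641
APPEND 16: p_12 = 16·1984348098050213 + 115597525903897 = 31865167094707305, q_12 = 16·49540061957641 + 2885939518906 = 795526930841162 → 31865167094707305/795526930841162
APPEND 4: p_13 = 4·31865167094707305 + 1984348098050213 = 129445016476879433, q_13 = 4·795526930841162 + 49540061957641 = 3231647785322289 → 129445016476879433/3231647785322289
APPEND 42: p_14 = 42·129445016476879433 + 31865167094707305 = 5468555859123643491, q_14 = 42·3231647785322289 + 795526930841162 = 136524733914377300 → 5468555859123643491/136524733914377300
APPEND 11: p_15 = 11·5468555859123643491 + 129445016476879433 = 60283559466836957834, q_15 = 11·136524733914377300 + 3231647785322289 = 1505003720843472589 → 60283559466836957834/1505003720843472589
APPEND 10: p_16 = 10·60283559466836957834 + 5468555859123643491 = 608304150527493221831, q_16 = 10·1505003720843472589 + 136524733914377300 = 15186561942349103190 → 608304150527493221831/15186561942349103190
APPEND 30: p_17 = 30·608304150527493221831 + 60283559466836957834 = 18309408075291633612764, q_17 = 30·15186561942349103190 + 1505003720843472589 = 457101861991316568289 → 18309408075291633612764/457101861991316568289
APPEND 2: p_18 = 2·18309408075291633612764 + 608304150527493221831 = 37227120301110760447359, q_18 = 2·457101861991316568289 + 15186561942349103190 = 929390285924982239768 → 37227120301110760447359/929390285924982239768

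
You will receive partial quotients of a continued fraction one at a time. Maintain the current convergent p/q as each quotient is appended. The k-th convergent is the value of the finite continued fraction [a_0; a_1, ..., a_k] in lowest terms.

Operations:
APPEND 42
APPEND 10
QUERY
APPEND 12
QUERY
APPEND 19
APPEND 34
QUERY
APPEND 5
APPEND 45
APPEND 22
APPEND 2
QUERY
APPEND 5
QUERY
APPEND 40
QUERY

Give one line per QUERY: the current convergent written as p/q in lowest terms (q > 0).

421/10
5094/121
3310132/78627
33894182349/805103203
186041770846/4419130813
7475565016189/177570335723

APPEND 42: p_0 = 42·1 + 0 = 42, q_0 = 42·0 + 1 = 1 → 42/1
APPEND 10: p_1 = 10·42 + 1 = 421, q_1 = 10·1 + 0 = 10 → 421/10
APPEND 12: p_2 = 12·421 + 42 = 5094, q_2 = 12·10 + 1 = 121 → 5094/121
APPEND 19: p_3 = 19·5094 + 421 = 97207, q_3 = 19·121 + 10 = 2309 → 97207/2309
APPEND 34: p_4 = 34·97207 + 5094 = 3310132, q_4 = 34·2309 + 121 = 78627 → 3310132/78627
APPEND 5: p_5 = 5·3310132 + 97207 = 16647867, q_5 = 5·78627 + 2309 = 395444 → 16647867/395444
APPEND 45: p_6 = 45·16647867 + 3310132 = 752464147, q_6 = 45·395444 + 78627 = 17873607 → 752464147/17873607
APPEND 22: p_7 = 22·752464147 + 16647867 = 16570859101, q_7 = 22·17873607 + 395444 = 393614798 → 16570859101/393614798
APPEND 2: p_8 = 2·16570859101 + 752464147 = 33894182349, q_8 = 2·393614798 + 17873607 = 805103203 → 33894182349/805103203
APPEND 5: p_9 = 5·33894182349 + 16570859101 = 186041770846, q_9 = 5·805103203 + 393614798 = 4419130813 → 186041770846/4419130813
APPEND 40: p_10 = 40·186041770846 + 33894182349 = 7475565016189, q_10 = 40·4419130813 + 805103203 = 177570335723 → 7475565016189/177570335723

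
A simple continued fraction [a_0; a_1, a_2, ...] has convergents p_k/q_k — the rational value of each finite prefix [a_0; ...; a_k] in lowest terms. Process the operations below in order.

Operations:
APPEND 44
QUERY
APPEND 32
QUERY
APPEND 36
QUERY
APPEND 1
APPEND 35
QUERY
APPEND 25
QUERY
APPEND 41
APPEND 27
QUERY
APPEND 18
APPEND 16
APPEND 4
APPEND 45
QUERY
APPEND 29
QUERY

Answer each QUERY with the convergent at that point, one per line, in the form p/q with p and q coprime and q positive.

44/1
1409/32
50768/1153
1876963/42628
46976252/1066885
52100365217/1183259536
2773189263552418/62982334721917
80483779785499055/1827879699650202

APPEND 44: p_0 = 44·1 + 0 = 44, q_0 = 44·0 + 1 = 1 → 44/1
APPEND 32: p_1 = 32·44 + 1 = 1409, q_1 = 32·1 + 0 = 32 → 1409/32
APPEND 36: p_2 = 36·1409 + 44 = 50768, q_2 = 36·32 + 1 = 1153 → 50768/1153
APPEND 1: p_3 = 1·50768 + 1409 = 52177, q_3 = 1·1153 + 32 = 1185 → 52177/1185
APPEND 35: p_4 = 35·52177 + 50768 = 1876963, q_4 = 35·1185 + 1153 = 42628 → 1876963/42628
APPEND 25: p_5 = 25·1876963 + 52177 = 46976252, q_5 = 25·42628 + 1185 = 1066885 → 46976252/1066885
APPEND 41: p_6 = 41·46976252 + 1876963 = 1927903295, q_6 = 41·1066885 + 42628 = 43784913 → 1927903295/43784913
APPEND 27: p_7 = 27·1927903295 + 46976252 = 52100365217, q_7 = 27·43784913 + 1066885 = 1183259536 → 52100365217/1183259536
APPEND 18: p_8 = 18·52100365217 + 1927903295 = 939734477201, q_8 = 18·1183259536 + 43784913 = 21342456561 → 939734477201/21342456561
APPEND 16: p_9 = 16·939734477201 + 52100365217 = 15087852000433, q_9 = 16·21342456561 + 1183259536 = 342662564512 → 15087852000433/342662564512
APPEND 4: p_10 = 4·15087852000433 + 939734477201 = 61291142478933, q_10 = 4·342662564512 + 21342456561 = 1391992714609 → 61291142478933/1391992714609
APPEND 45: p_11 = 45·61291142478933 + 15087852000433 = 2773189263552418, q_11 = 45·1391992714609 + 342662564512 = 62982334721917 → 2773189263552418/62982334721917
APPEND 29: p_12 = 29·2773189263552418 + 61291142478933 = 80483779785499055, q_12 = 29·62982334721917 + 1391992714609 = 1827879699650202 → 80483779785499055/1827879699650202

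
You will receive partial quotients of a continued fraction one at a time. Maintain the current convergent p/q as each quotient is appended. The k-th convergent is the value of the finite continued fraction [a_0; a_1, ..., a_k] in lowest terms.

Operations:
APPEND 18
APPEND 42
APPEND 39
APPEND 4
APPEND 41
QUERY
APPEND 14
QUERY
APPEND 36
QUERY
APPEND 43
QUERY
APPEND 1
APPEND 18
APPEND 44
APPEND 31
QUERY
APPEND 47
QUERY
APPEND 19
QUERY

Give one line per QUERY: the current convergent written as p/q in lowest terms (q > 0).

APPEND 18: p_0 = 18·1 + 0 = 18, q_0 = 18·0 + 1 = 1 → 18/1
APPEND 42: p_1 = 42·18 + 1 = 757, q_1 = 42·1 + 0 = 42 → 757/42
APPEND 39: p_2 = 39·757 + 18 = 29541, q_2 = 39·42 + 1 = 1639 → 29541/1639
APPEND 4: p_3 = 4·29541 + 757 = 118921, q_3 = 4·1639 + 42 = 6598 → 118921/6598
APPEND 41: p_4 = 41·118921 + 29541 = 4905302, q_4 = 41·6598 + 1639 = 272157 → 4905302/272157
APPEND 14: p_5 = 14·4905302 + 118921 = 68793149, q_5 = 14·272157 + 6598 = 3816796 → 68793149/3816796
APPEND 36: p_6 = 36·68793149 + 4905302 = 2481458666, q_6 = 36·3816796 + 272157 = 137676813 → 2481458666/137676813
APPEND 43: p_7 = 43·2481458666 + 68793149 = 106771515787, q_7 = 43·137676813 + 3816796 = 5923919755 → 106771515787/5923919755
APPEND 1: p_8 = 1·106771515787 + 2481458666 = 109252974453, q_8 = 1·5923919755 + 137676813 = 6061596568 → 109252974453/6061596568
APPEND 18: p_9 = 18·109252974453 + 106771515787 = 2073325055941, q_9 = 18·6061596568 + 5923919755 = 115032657979 → 2073325055941/115032657979
APPEND 44: p_10 = 44·2073325055941 + 109252974453 = 91335555435857, q_10 = 44·115032657979 + 6061596568 = 5067498547644 → 91335555435857/5067498547644
APPEND 31: p_11 = 31·91335555435857 + 2073325055941 = 2833475543567508, q_11 = 31·5067498547644 + 115032657979 = 157207487634943 → 2833475543567508/157207487634943
APPEND 47: p_12 = 47·2833475543567508 + 91335555435857 = 133264686103108733, q_12 = 47·157207487634943 + 5067498547644 = 7393819417389965 → 133264686103108733/7393819417389965
APPEND 19: p_13 = 19·133264686103108733 + 2833475543567508 = 2534862511502633435, q_13 = 19·7393819417389965 + 157207487634943 = 140639776418044278 → 2534862511502633435/140639776418044278

4905302/272157
68793149/3816796
2481458666/137676813
106771515787/5923919755
2833475543567508/157207487634943
133264686103108733/7393819417389965
2534862511502633435/140639776418044278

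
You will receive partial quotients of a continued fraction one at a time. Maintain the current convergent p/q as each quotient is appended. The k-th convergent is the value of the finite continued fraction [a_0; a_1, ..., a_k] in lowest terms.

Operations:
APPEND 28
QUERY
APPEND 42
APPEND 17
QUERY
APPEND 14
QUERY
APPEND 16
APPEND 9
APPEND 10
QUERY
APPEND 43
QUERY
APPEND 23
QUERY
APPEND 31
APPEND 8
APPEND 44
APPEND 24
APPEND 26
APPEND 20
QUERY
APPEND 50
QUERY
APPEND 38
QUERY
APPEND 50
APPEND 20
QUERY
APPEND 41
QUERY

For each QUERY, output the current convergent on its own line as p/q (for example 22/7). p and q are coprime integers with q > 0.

28/1
20037/715
281695/10052
414788237/14801297
17876920299/637919746
411583955114/14686955455
56766943435429976398/2025670726940116675
2841180079751738065753/101384625791326770963
108021609974001476475012/3854641450797357413269
108186455185570512712802072/3860523784763981306101529
4441048584287170846786701305/158474308632488892747597102

APPEND 28: p_0 = 28·1 + 0 = 28, q_0 = 28·0 + 1 = 1 → 28/1
APPEND 42: p_1 = 42·28 + 1 = 1177, q_1 = 42·1 + 0 = 42 → 1177/42
APPEND 17: p_2 = 17·1177 + 28 = 20037, q_2 = 17·42 + 1 = 715 → 20037/715
APPEND 14: p_3 = 14·20037 + 1177 = 281695, q_3 = 14·715 + 42 = 10052 → 281695/10052
APPEND 16: p_4 = 16·281695 + 20037 = 4527157, q_4 = 16·10052 + 715 = 161547 → 4527157/161547
APPEND 9: p_5 = 9·4527157 + 281695 = 41026108, q_5 = 9·161547 + 10052 = 1463975 → 41026108/1463975
APPEND 10: p_6 = 10·41026108 + 4527157 = 414788237, q_6 = 10·1463975 + 161547 = 14801297 → 414788237/14801297
APPEND 43: p_7 = 43·414788237 + 41026108 = 17876920299, q_7 = 43·14801297 + 1463975 = 637919746 → 17876920299/637919746
APPEND 23: p_8 = 23·17876920299 + 414788237 = 411583955114, q_8 = 23·637919746 + 14801297 = 14686955455 → 411583955114/14686955455
APPEND 31: p_9 = 31·411583955114 + 17876920299 = 12776979528833, q_9 = 31·14686955455 + 637919746 = 455933538851 → 12776979528833/455933538851
APPEND 8: p_10 = 8·12776979528833 + 411583955114 = 102627420185778, q_10 = 8·455933538851 + 14686955455 = 3662155266263 → 102627420185778/3662155266263
APPEND 44: p_11 = 44·102627420185778 + 12776979528833 = 4528383467703065, q_11 = 44·3662155266263 + 455933538851 = 161590765254423 → 4528383467703065/161590765254423
APPEND 24: p_12 = 24·4528383467703065 + 102627420185778 = 108783830645059338, q_12 = 24·161590765254423 + 3662155266263 = 3881840521372415 → 108783830645059338/3881840521372415
APPEND 26: p_13 = 26·108783830645059338 + 4528383467703065 = 2832907980239245853, q_13 = 26·3881840521372415 + 161590765254423 = 101089444320937213 → 2832907980239245853/101089444320937213
APPEND 20: p_14 = 20·2832907980239245853 + 108783830645059338 = 56766943435429976398, q_14 = 20·101089444320937213 + 3881840521372415 = 2025670726940116675 → 56766943435429976398/2025670726940116675
APPEND 50: p_15 = 50·56766943435429976398 + 2832907980239245853 = 2841180079751738065753, q_15 = 50·2025670726940116675 + 101089444320937213 = 101384625791326770963 → 2841180079751738065753/101384625791326770963
APPEND 38: p_16 = 38·2841180079751738065753 + 56766943435429976398 = 108021609974001476475012, q_16 = 38·101384625791326770963 + 2025670726940116675 = 3854641450797357413269 → 108021609974001476475012/3854641450797357413269
APPEND 50: p_17 = 50·108021609974001476475012 + 2841180079751738065753 = 5403921678779825561816353, q_17 = 50·3854641450797357413269 + 101384625791326770963 = 192833457165659197434413 → 5403921678779825561816353/192833457165659197434413
APPEND 20: p_18 = 20·5403921678779825561816353 + 108021609974001476475012 = 108186455185570512712802072, q_18 = 20·192833457165659197434413 + 3854641450797357413269 = 3860523784763981306101529 → 108186455185570512712802072/3860523784763981306101529
APPEND 41: p_19 = 41·108186455185570512712802072 + 5403921678779825561816353 = 4441048584287170846786701305, q_19 = 41·3860523784763981306101529 + 192833457165659197434413 = 158474308632488892747597102 → 4441048584287170846786701305/158474308632488892747597102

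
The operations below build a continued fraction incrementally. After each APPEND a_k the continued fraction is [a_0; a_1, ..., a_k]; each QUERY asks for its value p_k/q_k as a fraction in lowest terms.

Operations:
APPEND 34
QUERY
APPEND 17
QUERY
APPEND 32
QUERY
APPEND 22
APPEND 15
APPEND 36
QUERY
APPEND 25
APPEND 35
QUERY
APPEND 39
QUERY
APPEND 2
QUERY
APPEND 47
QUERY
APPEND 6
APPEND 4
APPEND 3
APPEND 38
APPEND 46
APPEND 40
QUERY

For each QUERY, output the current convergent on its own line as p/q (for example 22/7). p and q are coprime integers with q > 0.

34/1
579/17
18562/545
221906395/6515407
194605346765/5713819282
7595162336417/223002017823
15384930019599/451717854928
730686873257570/21453741199439
4190619244372952740372/123041023487052942521

APPEND 34: p_0 = 34·1 + 0 = 34, q_0 = 34·0 + 1 = 1 → 34/1
APPEND 17: p_1 = 17·34 + 1 = 579, q_1 = 17·1 + 0 = 17 → 579/17
APPEND 32: p_2 = 32·579 + 34 = 18562, q_2 = 32·17 + 1 = 545 → 18562/545
APPEND 22: p_3 = 22·18562 + 579 = 408943, q_3 = 22·545 + 17 = 12007 → 408943/12007
APPEND 15: p_4 = 15·408943 + 18562 = 6152707, q_4 = 15·12007 + 545 = 180650 → 6152707/180650
APPEND 36: p_5 = 36·6152707 + 408943 = 221906395, q_5 = 36·180650 + 12007 = 6515407 → 221906395/6515407
APPEND 25: p_6 = 25·221906395 + 6152707 = 5553812582, q_6 = 25·6515407 + 180650 = 163065825 → 5553812582/163065825
APPEND 35: p_7 = 35·5553812582 + 221906395 = 194605346765, q_7 = 35·163065825 + 6515407 = 5713819282 → 194605346765/5713819282
APPEND 39: p_8 = 39·194605346765 + 5553812582 = 7595162336417, q_8 = 39·5713819282 + 163065825 = 223002017823 → 7595162336417/223002017823
APPEND 2: p_9 = 2·7595162336417 + 194605346765 = 15384930019599, q_9 = 2·223002017823 + 5713819282 = 451717854928 → 15384930019599/451717854928
APPEND 47: p_10 = 47·15384930019599 + 7595162336417 = 730686873257570, q_10 = 47·451717854928 + 223002017823 = 21453741199439 → 730686873257570/21453741199439
APPEND 6: p_11 = 6·730686873257570 + 15384930019599 = 4399506169565019, q_11 = 6·21453741199439 + 451717854928 = 129174165051562 → 4399506169565019/129174165051562
APPEND 4: p_12 = 4·4399506169565019 + 730686873257570 = 18328711551517646, q_12 = 4·129174165051562 + 21453741199439 = 538150401405687 → 18328711551517646/538150401405687
APPEND 3: p_13 = 3·18328711551517646 + 4399506169565019 = 59385640824117957, q_13 = 3·538150401405687 + 129174165051562 = 1743625369268623 → 59385640824117957/1743625369268623
APPEND 38: p_14 = 38·59385640824117957 + 18328711551517646 = 2274983062868000012, q_14 = 38·1743625369268623 + 538150401405687 = 66795914433613361 → 2274983062868000012/66795914433613361
APPEND 46: p_15 = 46·2274983062868000012 + 59385640824117957 = 104708606532752118509, q_15 = 46·66795914433613361 + 1743625369268623 = 3074355689315483229 → 104708606532752118509/3074355689315483229
APPEND 40: p_16 = 40·104708606532752118509 + 2274983062868000012 = 4190619244372952740372, q_16 = 40·3074355689315483229 + 66795914433613361 = 123041023487052942521 → 4190619244372952740372/123041023487052942521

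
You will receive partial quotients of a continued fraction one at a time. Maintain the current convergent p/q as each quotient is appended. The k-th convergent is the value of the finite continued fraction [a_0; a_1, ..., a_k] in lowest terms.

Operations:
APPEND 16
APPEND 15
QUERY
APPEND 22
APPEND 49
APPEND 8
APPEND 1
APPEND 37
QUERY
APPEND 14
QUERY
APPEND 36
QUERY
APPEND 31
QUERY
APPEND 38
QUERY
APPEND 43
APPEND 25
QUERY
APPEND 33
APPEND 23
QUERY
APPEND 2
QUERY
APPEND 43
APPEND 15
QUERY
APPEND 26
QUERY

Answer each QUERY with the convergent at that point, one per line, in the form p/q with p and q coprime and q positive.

APPEND 16: p_0 = 16·1 + 0 = 16, q_0 = 16·0 + 1 = 1 → 16/1
APPEND 15: p_1 = 15·16 + 1 = 241, q_1 = 15·1 + 0 = 15 → 241/15
APPEND 22: p_2 = 22·241 + 16 = 5318, q_2 = 22·15 + 1 = 331 → 5318/331
APPEND 49: p_3 = 49·5318 + 241 = 260823, q_3 = 49·331 + 15 = 16234 → 260823/16234
APPEND 8: p_4 = 8·260823 + 5318 = 2091902, q_4 = 8·16234 + 331 = 130203 → 2091902/130203
APPEND 1: p_5 = 1·2091902 + 260823 = 2352725, q_5 = 1·130203 + 16234 = 146437 → 2352725/146437
APPEND 37: p_6 = 37·2352725 + 2091902 = 89142727, q_6 = 37·146437 + 130203 = 5548372 → 89142727/5548372
APPEND 14: p_7 = 14·89142727 + 2352725 = 1250350903, q_7 = 14·5548372 + 146437 = 77823645 → 1250350903/77823645
APPEND 36: p_8 = 36·1250350903 + 89142727 = 45101775235, q_8 = 36·77823645 + 5548372 = 2807199592 → 45101775235/2807199592
APPEND 31: p_9 = 31·45101775235 + 1250350903 = 1399405383188, q_9 = 31·2807199592 + 77823645 = 87101010997 → 1399405383188/87101010997
APPEND 38: p_10 = 38·1399405383188 + 45101775235 = 53222506336379, q_10 = 38·87101010997 + 2807199592 = 3312645617478 → 53222506336379/3312645617478
APPEND 43: p_11 = 43·53222506336379 + 1399405383188 = 2289967177847485, q_11 = 43·3312645617478 + 87101010997 = 142530862562551 → 2289967177847485/142530862562551
APPEND 25: p_12 = 25·2289967177847485 + 53222506336379 = 57302401952523504, q_12 = 25·142530862562551 + 3312645617478 = 3566584209681253 → 57302401952523504/3566584209681253
APPEND 33: p_13 = 33·57302401952523504 + 2289967177847485 = 1893269231611123117, q_13 = 33·3566584209681253 + 142530862562551 = 117839809782043900 → 1893269231611123117/117839809782043900
APPEND 23: p_14 = 23·1893269231611123117 + 57302401952523504 = 43602494729008355195, q_14 = 23·117839809782043900 + 3566584209681253 = 2713882209196690953 → 43602494729008355195/2713882209196690953
APPEND 2: p_15 = 2·43602494729008355195 + 1893269231611123117 = 89098258689627833507, q_15 = 2·2713882209196690953 + 117839809782043900 = 5545604228175425806 → 89098258689627833507/5545604228175425806
APPEND 43: p_16 = 43·89098258689627833507 + 43602494729008355195 = 3874827618383005195996, q_16 = 43·5545604228175425806 + 2713882209196690953 = 241174864020740000611 → 3874827618383005195996/241174864020740000611
APPEND 15: p_17 = 15·3874827618383005195996 + 89098258689627833507 = 58211512534434705773447, q_17 = 15·241174864020740000611 + 5545604228175425806 = 3623168564539275434971 → 58211512534434705773447/3623168564539275434971
APPEND 26: p_18 = 26·58211512534434705773447 + 3874827618383005195996 = 1517374153513685355305618, q_18 = 26·3623168564539275434971 + 241174864020740000611 = 94443557542041901309857 → 1517374153513685355305618/94443557542041901309857

241/15
89142727/5548372
1250350903/77823645
45101775235/2807199592
1399405383188/87101010997
53222506336379/3312645617478
57302401952523504/3566584209681253
43602494729008355195/2713882209196690953
89098258689627833507/5545604228175425806
58211512534434705773447/3623168564539275434971
1517374153513685355305618/94443557542041901309857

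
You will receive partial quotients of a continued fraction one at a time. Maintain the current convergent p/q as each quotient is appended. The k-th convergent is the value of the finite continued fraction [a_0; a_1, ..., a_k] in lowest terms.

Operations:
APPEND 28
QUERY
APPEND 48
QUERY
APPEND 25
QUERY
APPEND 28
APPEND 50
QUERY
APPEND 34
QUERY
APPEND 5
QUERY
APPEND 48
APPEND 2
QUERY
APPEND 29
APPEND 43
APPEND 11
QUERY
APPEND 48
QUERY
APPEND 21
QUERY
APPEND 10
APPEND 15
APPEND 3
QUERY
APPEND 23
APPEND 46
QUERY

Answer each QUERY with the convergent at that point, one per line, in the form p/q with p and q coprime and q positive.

28/1
1345/48
33653/1201
47215103/1685001
1606257131/57323710
8078500758/288303551
786827087788/28080091867
11008943661825626/392884477645211
529427999067810617/18894096405068938
11128996924085848583/397168908984092909
5177079263808867182311/184758333294268188015
5560194258327647439650597/198430847126953018021019

APPEND 28: p_0 = 28·1 + 0 = 28, q_0 = 28·0 + 1 = 1 → 28/1
APPEND 48: p_1 = 48·28 + 1 = 1345, q_1 = 48·1 + 0 = 48 → 1345/48
APPEND 25: p_2 = 25·1345 + 28 = 33653, q_2 = 25·48 + 1 = 1201 → 33653/1201
APPEND 28: p_3 = 28·33653 + 1345 = 943629, q_3 = 28·1201 + 48 = 33676 → 943629/33676
APPEND 50: p_4 = 50·943629 + 33653 = 47215103, q_4 = 50·33676 + 1201 = 1685001 → 47215103/1685001
APPEND 34: p_5 = 34·47215103 + 943629 = 1606257131, q_5 = 34·1685001 + 33676 = 57323710 → 1606257131/57323710
APPEND 5: p_6 = 5·1606257131 + 47215103 = 8078500758, q_6 = 5·57323710 + 1685001 = 288303551 → 8078500758/288303551
APPEND 48: p_7 = 48·8078500758 + 1606257131 = 389374293515, q_7 = 48·288303551 + 57323710 = 13895894158 → 389374293515/13895894158
APPEND 2: p_8 = 2·389374293515 + 8078500758 = 786827087788, q_8 = 2·13895894158 + 288303551 = 28080091867 → 786827087788/28080091867
APPEND 29: p_9 = 29·786827087788 + 389374293515 = 23207359839367, q_9 = 29·28080091867 + 13895894158 = 828218558301 → 23207359839367/828218558301
APPEND 43: p_10 = 43·23207359839367 + 786827087788 = 998703300180569, q_10 = 43·828218558301 + 28080091867 = 35641478098810 → 998703300180569/35641478098810
APPEND 11: p_11 = 11·998703300180569 + 23207359839367 = 11008943661825626, q_11 = 11·35641478098810 + 828218558301 = 392884477645211 → 11008943661825626/392884477645211
APPEND 48: p_12 = 48·11008943661825626 + 998703300180569 = 529427999067810617, q_12 = 48·392884477645211 + 35641478098810 = 18894096405068938 → 529427999067810617/18894096405068938
APPEND 21: p_13 = 21·529427999067810617 + 11008943661825626 = 11128996924085848583, q_13 = 21·18894096405068938 + 392884477645211 = 397168908984092909 → 11128996924085848583/397168908984092909
APPEND 10: p_14 = 10·11128996924085848583 + 529427999067810617 = 111819397239926296447, q_14 = 10·397168908984092909 + 18894096405068938 = 3990583186245998028 → 111819397239926296447/3990583186245998028
APPEND 15: p_15 = 15·111819397239926296447 + 11128996924085848583 = 1688419955522980295288, q_15 = 15·3990583186245998028 + 397168908984092909 = 60255916702674063329 → 1688419955522980295288/60255916702674063329
APPEND 3: p_16 = 3·1688419955522980295288 + 111819397239926296447 = 5177079263808867182311, q_16 = 3·60255916702674063329 + 3990583186245998028 = 184758333294268188015 → 5177079263808867182311/184758333294268188015
APPEND 23: p_17 = 23·5177079263808867182311 + 1688419955522980295288 = 120761243023126925488441, q_17 = 23·184758333294268188015 + 60255916702674063329 = 4309697582470842387674 → 120761243023126925488441/4309697582470842387674
APPEND 46: p_18 = 46·120761243023126925488441 + 5177079263808867182311 = 5560194258327647439650597, q_18 = 46·4309697582470842387674 + 184758333294268188015 = 198430847126953018021019 → 5560194258327647439650597/198430847126953018021019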